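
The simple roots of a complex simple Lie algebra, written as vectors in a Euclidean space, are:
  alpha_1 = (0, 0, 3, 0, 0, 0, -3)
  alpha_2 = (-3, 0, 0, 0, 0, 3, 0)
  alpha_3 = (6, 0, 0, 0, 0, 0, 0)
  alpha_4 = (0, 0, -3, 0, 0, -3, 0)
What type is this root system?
Compute the Cartan integers a_ij = 2(alpha_i, alpha_j)/(alpha_j, alpha_j); the resulting 4x4 Cartan matrix is
[[2, 0, 0, -1], [0, 2, -1, -1], [0, -2, 2, 0], [-1, -1, 0, 2]].
The roots have two lengths (squared-length ratio 2:1); the short ones are alpha_{1,2,4}. The associated Dynkin diagram is a chain of 4 nodes with a double edge at one end; the terminal node there is the unique long simple root (C_4), so the type is C_4 (the algebra sp(8)).

C4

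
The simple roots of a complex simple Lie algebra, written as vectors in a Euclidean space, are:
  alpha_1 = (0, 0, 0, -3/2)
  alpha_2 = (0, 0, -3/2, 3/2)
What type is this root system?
Compute the Cartan integers a_ij = 2(alpha_i, alpha_j)/(alpha_j, alpha_j); the resulting 2x2 Cartan matrix is
[[2, -1], [-2, 2]].
The roots have two lengths (squared-length ratio 2:1); the short ones are alpha_{1}. The associated Dynkin diagram is a chain of 2 nodes with a double edge at one end; the terminal node there is the unique short simple root (B_2), so the type is B_2 (the algebra so(5)).

B2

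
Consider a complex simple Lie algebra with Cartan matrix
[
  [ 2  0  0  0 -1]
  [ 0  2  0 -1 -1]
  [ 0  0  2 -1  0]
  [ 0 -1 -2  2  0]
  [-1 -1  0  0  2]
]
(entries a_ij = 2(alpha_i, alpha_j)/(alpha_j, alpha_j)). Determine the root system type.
B_5

The matrix has rank 5 with 2's on the diagonal. Reading the off-diagonal entries as Dynkin edges (a single edge where a_ij = a_ji = -1; a double or triple edge where a_ij * a_ji = 2 or 3), the diagram is a chain of 5 nodes with a double edge at one end; the terminal node there is the unique short simple root (B_5). One simple-root ordering that puts it in standard form is (alpha_1, alpha_5, alpha_2, alpha_4, alpha_3). So the algebra is type B_5, i.e. so(11).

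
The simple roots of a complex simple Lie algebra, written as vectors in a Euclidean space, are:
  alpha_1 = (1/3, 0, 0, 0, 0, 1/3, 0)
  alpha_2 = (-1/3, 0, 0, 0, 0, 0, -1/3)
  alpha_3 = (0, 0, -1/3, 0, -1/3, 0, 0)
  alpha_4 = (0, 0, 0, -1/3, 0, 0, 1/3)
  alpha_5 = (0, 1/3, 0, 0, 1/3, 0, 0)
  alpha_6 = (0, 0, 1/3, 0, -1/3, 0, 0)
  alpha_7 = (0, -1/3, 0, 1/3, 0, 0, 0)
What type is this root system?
Compute the Cartan integers a_ij = 2(alpha_i, alpha_j)/(alpha_j, alpha_j); the resulting 7x7 Cartan matrix is
[[2, -1, 0, 0, 0, 0, 0], [-1, 2, 0, -1, 0, 0, 0], [0, 0, 2, 0, -1, 0, 0], [0, -1, 0, 2, 0, 0, -1], [0, 0, -1, 0, 2, -1, -1], [0, 0, 0, 0, -1, 2, 0], [0, 0, 0, -1, -1, 0, 2]].
All simple roots have the same length, so the diagram is simply laced. The associated Dynkin diagram is a chain of 5 nodes with a fork of two nodes at one end (D_7), so the type is D_7 (the algebra so(14)).

D_7 (so(14))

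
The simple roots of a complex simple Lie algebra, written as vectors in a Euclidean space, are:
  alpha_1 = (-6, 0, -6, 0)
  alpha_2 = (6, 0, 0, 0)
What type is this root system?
B_2

Compute the Cartan integers a_ij = 2(alpha_i, alpha_j)/(alpha_j, alpha_j); the resulting 2x2 Cartan matrix is
[[2, -2], [-1, 2]].
The roots have two lengths (squared-length ratio 2:1); the short ones are alpha_{2}. The associated Dynkin diagram is a chain of 2 nodes with a double edge at one end; the terminal node there is the unique short simple root (B_2), so the type is B_2 (the algebra so(5)).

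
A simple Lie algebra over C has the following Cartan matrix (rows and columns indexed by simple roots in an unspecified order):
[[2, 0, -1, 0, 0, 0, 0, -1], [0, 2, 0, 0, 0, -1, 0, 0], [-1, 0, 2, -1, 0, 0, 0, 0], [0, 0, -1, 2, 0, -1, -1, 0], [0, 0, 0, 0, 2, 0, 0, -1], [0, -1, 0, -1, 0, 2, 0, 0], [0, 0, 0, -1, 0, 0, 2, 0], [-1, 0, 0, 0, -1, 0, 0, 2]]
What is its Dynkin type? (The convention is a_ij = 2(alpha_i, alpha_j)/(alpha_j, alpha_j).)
The matrix has rank 8 with 2's on the diagonal. Reading the off-diagonal entries as Dynkin edges (a single edge where a_ij = a_ji = -1; a double or triple edge where a_ij * a_ji = 2 or 3), the diagram is a chain of 7 nodes with one extra node attached to the third node from one end (E_8). One simple-root ordering that puts it in standard form is (alpha_2, alpha_7, alpha_6, alpha_4, alpha_3, alpha_1, alpha_8, alpha_5). So the algebra is type E_8.

E_8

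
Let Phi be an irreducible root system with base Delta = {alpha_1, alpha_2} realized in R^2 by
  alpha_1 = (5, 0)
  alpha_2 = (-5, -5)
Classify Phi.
Compute the Cartan integers a_ij = 2(alpha_i, alpha_j)/(alpha_j, alpha_j); the resulting 2x2 Cartan matrix is
[[2, -1], [-2, 2]].
The roots have two lengths (squared-length ratio 2:1); the short ones are alpha_{1}. The associated Dynkin diagram is a chain of 2 nodes with a double edge at one end; the terminal node there is the unique short simple root (B_2), so the type is B_2 (the algebra so(5)).

B_2 (so(5))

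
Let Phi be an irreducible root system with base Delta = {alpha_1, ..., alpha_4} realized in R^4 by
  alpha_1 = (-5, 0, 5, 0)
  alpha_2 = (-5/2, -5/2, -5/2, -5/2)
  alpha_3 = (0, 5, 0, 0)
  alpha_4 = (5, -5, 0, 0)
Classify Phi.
Compute the Cartan integers a_ij = 2(alpha_i, alpha_j)/(alpha_j, alpha_j); the resulting 4x4 Cartan matrix is
[[2, 0, 0, -1], [0, 2, -1, 0], [0, -1, 2, -1], [-1, 0, -2, 2]].
The roots have two lengths (squared-length ratio 2:1); the short ones are alpha_{2,3}. The associated Dynkin diagram is a chain of 4 nodes with a double edge between the middle two (F_4), so the type is F_4.

F_4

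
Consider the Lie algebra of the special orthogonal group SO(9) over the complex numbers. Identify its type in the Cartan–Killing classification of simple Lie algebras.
This is so(9) with 9 odd, which has dimension 9(9-1)/2 = 36 and rank (9-1)/2 = 4. In the classification of classical Lie algebras, the orthogonal algebra so(2n+1) in an odd number of variables has type B_n; here n = 4, so the Dynkin diagram is a chain of 4 nodes with a double edge at one end; the terminal node there is the unique short simple root (B_4). Hence the type is B_4.

B4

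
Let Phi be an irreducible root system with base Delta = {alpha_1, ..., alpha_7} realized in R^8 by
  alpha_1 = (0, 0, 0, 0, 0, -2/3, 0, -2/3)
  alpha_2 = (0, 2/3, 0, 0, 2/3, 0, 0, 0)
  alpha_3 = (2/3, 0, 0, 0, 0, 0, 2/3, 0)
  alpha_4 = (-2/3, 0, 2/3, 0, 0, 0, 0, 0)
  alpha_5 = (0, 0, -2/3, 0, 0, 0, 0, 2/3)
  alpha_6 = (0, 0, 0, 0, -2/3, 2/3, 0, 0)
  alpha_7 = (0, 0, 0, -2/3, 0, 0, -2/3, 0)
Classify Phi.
type A_7

Compute the Cartan integers a_ij = 2(alpha_i, alpha_j)/(alpha_j, alpha_j); the resulting 7x7 Cartan matrix is
[[2, 0, 0, 0, -1, -1, 0], [0, 2, 0, 0, 0, -1, 0], [0, 0, 2, -1, 0, 0, -1], [0, 0, -1, 2, -1, 0, 0], [-1, 0, 0, -1, 2, 0, 0], [-1, -1, 0, 0, 0, 2, 0], [0, 0, -1, 0, 0, 0, 2]].
All simple roots have the same length, so the diagram is simply laced. The associated Dynkin diagram is a chain of 7 nodes with single edges (A_7), so the type is A_7 (the algebra sl(8)).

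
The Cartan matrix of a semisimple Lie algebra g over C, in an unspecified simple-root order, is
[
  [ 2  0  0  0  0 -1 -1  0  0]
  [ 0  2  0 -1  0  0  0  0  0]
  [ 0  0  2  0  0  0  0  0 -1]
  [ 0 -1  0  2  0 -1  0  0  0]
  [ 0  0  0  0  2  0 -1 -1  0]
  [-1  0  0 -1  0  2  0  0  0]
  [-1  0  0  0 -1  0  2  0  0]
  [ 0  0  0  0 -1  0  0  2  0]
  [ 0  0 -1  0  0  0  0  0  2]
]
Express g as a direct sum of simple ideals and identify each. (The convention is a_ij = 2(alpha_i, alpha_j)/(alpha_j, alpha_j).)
A_2 (sl(3)) + A_7 (sl(8))

The diagram associated to this matrix has two connected components: the simple roots {alpha_3, alpha_9} form a chain of 2 nodes with single edges (A_2), and {alpha_1, alpha_2, alpha_4, alpha_5, alpha_6, alpha_7, alpha_8} form a chain of 7 nodes with single edges (A_7). A semisimple Lie algebra decomposes uniquely as the direct sum of simple ideals, one per connected component of its Dynkin diagram, so g ≅ A_2 ⊕ A_7 (dimension 8 + 63 = 71).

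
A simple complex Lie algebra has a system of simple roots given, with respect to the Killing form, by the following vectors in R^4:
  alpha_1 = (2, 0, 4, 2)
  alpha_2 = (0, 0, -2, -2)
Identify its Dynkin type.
G_2

Compute the Cartan integers a_ij = 2(alpha_i, alpha_j)/(alpha_j, alpha_j); the resulting 2x2 Cartan matrix is
[[2, -3], [-1, 2]].
The roots have two lengths (squared-length ratio 3:1); the short ones are alpha_{2}. The associated Dynkin diagram is two nodes joined by a triple edge (G_2), so the type is G_2.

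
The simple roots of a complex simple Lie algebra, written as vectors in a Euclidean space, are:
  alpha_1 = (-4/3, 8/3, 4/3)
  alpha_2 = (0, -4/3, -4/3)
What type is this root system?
G_2

Compute the Cartan integers a_ij = 2(alpha_i, alpha_j)/(alpha_j, alpha_j); the resulting 2x2 Cartan matrix is
[[2, -3], [-1, 2]].
The roots have two lengths (squared-length ratio 3:1); the short ones are alpha_{2}. The associated Dynkin diagram is two nodes joined by a triple edge (G_2), so the type is G_2.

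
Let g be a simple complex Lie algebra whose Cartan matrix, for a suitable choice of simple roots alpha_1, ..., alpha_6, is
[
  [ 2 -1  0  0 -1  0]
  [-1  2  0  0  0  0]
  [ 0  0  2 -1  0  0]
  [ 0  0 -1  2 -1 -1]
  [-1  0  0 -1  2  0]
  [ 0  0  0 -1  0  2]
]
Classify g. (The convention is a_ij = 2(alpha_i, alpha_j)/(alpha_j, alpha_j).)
The matrix has rank 6 with 2's on the diagonal. Reading the off-diagonal entries as Dynkin edges (a single edge where a_ij = a_ji = -1; a double or triple edge where a_ij * a_ji = 2 or 3), the diagram is a chain of 4 nodes with a fork of two nodes at one end (D_6). One simple-root ordering that puts it in standard form is (alpha_2, alpha_1, alpha_5, alpha_4, alpha_3, alpha_6). So the algebra is type D_6, i.e. so(12).

D6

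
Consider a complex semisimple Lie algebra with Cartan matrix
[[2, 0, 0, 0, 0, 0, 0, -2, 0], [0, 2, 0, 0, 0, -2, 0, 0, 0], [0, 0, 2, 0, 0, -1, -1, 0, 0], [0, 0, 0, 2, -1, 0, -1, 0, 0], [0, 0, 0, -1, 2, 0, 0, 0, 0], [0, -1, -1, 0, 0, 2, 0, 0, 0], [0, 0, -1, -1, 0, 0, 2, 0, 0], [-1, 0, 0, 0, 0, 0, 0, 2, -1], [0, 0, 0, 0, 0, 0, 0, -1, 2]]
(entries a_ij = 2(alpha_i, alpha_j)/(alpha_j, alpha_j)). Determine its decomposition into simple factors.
C_3 (sp(6)) ⊕ C_6 (sp(12))

The diagram associated to this matrix has two connected components: the simple roots {alpha_1, alpha_8, alpha_9} form a chain of 3 nodes with a double edge at one end; the terminal node there is the unique long simple root (C_3), and {alpha_2, alpha_3, alpha_4, alpha_5, alpha_6, alpha_7} form a chain of 6 nodes with a double edge at one end; the terminal node there is the unique long simple root (C_6). A semisimple Lie algebra decomposes uniquely as the direct sum of simple ideals, one per connected component of its Dynkin diagram, so g ≅ C_3 ⊕ C_6 (dimension 21 + 78 = 99).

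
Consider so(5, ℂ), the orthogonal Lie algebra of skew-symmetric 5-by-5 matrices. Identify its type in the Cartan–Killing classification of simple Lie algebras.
B_2

This is so(5) with 5 odd, which has dimension 5(5-1)/2 = 10 and rank (5-1)/2 = 2. In the classification of classical Lie algebras, the orthogonal algebra so(2n+1) in an odd number of variables has type B_n; here n = 2, so the Dynkin diagram is a chain of 2 nodes with a double edge at one end; the terminal node there is the unique short simple root (B_2). Hence the type is B_2.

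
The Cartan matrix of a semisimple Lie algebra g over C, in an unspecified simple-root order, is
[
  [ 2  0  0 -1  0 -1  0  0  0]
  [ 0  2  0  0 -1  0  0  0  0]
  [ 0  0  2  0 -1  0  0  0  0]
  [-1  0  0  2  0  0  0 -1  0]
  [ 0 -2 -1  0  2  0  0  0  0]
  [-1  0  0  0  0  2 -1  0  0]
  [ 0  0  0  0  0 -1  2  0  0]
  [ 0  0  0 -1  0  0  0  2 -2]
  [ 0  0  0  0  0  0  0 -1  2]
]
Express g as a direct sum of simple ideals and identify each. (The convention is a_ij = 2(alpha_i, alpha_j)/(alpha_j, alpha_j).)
The diagram associated to this matrix has two connected components: the simple roots {alpha_2, alpha_3, alpha_5} form a chain of 3 nodes with a double edge at one end; the terminal node there is the unique short simple root (B_3), and {alpha_1, alpha_4, alpha_6, alpha_7, alpha_8, alpha_9} form a chain of 6 nodes with a double edge at one end; the terminal node there is the unique short simple root (B_6). A semisimple Lie algebra decomposes uniquely as the direct sum of simple ideals, one per connected component of its Dynkin diagram, so g ≅ B_3 ⊕ B_6 (dimension 21 + 78 = 99).

B_3 + B_6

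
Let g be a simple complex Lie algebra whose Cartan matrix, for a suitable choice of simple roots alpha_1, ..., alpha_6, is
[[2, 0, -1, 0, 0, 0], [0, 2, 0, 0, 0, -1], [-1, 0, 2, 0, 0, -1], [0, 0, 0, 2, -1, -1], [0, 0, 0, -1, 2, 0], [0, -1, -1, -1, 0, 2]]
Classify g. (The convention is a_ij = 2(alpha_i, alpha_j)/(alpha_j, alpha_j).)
The matrix has rank 6 with 2's on the diagonal. Reading the off-diagonal entries as Dynkin edges (a single edge where a_ij = a_ji = -1; a double or triple edge where a_ij * a_ji = 2 or 3), the diagram is a chain of 5 nodes with one extra node attached to the third node from one end (E_6). One simple-root ordering that puts it in standard form is (alpha_5, alpha_2, alpha_4, alpha_6, alpha_3, alpha_1). So the algebra is type E_6.

E_6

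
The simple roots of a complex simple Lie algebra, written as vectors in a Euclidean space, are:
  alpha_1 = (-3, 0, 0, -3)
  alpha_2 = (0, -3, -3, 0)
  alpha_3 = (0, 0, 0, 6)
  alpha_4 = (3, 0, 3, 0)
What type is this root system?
Compute the Cartan integers a_ij = 2(alpha_i, alpha_j)/(alpha_j, alpha_j); the resulting 4x4 Cartan matrix is
[[2, 0, -1, -1], [0, 2, 0, -1], [-2, 0, 2, 0], [-1, -1, 0, 2]].
The roots have two lengths (squared-length ratio 2:1); the short ones are alpha_{1,2,4}. The associated Dynkin diagram is a chain of 4 nodes with a double edge at one end; the terminal node there is the unique long simple root (C_4), so the type is C_4 (the algebra sp(8)).

type C_4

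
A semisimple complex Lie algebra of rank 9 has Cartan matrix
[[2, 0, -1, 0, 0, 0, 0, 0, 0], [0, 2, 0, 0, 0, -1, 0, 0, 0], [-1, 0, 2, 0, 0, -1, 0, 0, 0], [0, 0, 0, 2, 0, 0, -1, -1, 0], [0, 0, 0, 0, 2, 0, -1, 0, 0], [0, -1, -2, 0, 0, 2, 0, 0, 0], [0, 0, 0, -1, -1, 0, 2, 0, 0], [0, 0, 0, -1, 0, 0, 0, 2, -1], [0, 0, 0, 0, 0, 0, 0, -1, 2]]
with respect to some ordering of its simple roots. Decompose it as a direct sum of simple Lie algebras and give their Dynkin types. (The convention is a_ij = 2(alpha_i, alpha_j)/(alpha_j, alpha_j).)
The diagram associated to this matrix has two connected components: the simple roots {alpha_4, alpha_5, alpha_7, alpha_8, alpha_9} form a chain of 5 nodes with single edges (A_5), and {alpha_1, alpha_2, alpha_3, alpha_6} form a chain of 4 nodes with a double edge between the middle two (F_4). A semisimple Lie algebra decomposes uniquely as the direct sum of simple ideals, one per connected component of its Dynkin diagram, so g ≅ A_5 ⊕ F_4 (dimension 35 + 52 = 87).

type A_5 ⊕ type F_4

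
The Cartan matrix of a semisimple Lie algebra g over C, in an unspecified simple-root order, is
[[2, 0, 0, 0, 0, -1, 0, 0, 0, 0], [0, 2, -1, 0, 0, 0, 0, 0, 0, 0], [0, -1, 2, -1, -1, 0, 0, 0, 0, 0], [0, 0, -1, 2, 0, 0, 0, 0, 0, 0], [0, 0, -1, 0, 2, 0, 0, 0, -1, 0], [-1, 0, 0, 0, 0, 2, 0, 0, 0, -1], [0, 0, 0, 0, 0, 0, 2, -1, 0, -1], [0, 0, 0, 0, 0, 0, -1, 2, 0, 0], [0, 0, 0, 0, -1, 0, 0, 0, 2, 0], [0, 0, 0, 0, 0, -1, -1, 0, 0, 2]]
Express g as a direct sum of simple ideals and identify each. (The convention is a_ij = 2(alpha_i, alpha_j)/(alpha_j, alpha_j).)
A_5 (sl(6)) ⊕ D_5 (so(10))

The diagram associated to this matrix has two connected components: the simple roots {alpha_1, alpha_6, alpha_7, alpha_8, alpha_10} form a chain of 5 nodes with single edges (A_5), and {alpha_2, alpha_3, alpha_4, alpha_5, alpha_9} form a chain of 3 nodes with a fork of two nodes at one end (D_5). A semisimple Lie algebra decomposes uniquely as the direct sum of simple ideals, one per connected component of its Dynkin diagram, so g ≅ A_5 ⊕ D_5 (dimension 35 + 45 = 80).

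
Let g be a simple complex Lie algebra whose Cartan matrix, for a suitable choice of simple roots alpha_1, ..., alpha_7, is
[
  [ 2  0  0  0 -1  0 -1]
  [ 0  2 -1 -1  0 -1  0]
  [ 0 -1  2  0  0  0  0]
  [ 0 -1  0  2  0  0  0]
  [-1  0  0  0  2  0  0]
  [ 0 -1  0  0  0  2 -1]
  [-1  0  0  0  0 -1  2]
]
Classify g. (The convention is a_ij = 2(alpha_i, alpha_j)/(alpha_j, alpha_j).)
D7

The matrix has rank 7 with 2's on the diagonal. Reading the off-diagonal entries as Dynkin edges (a single edge where a_ij = a_ji = -1; a double or triple edge where a_ij * a_ji = 2 or 3), the diagram is a chain of 5 nodes with a fork of two nodes at one end (D_7). One simple-root ordering that puts it in standard form is (alpha_5, alpha_1, alpha_7, alpha_6, alpha_2, alpha_4, alpha_3). So the algebra is type D_7, i.e. so(14).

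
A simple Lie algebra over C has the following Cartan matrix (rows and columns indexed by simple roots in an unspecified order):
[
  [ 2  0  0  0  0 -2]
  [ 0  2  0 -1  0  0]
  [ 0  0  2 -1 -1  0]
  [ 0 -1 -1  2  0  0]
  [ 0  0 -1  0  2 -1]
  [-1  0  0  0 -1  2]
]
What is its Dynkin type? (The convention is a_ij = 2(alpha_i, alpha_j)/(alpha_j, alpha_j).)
C_6

The matrix has rank 6 with 2's on the diagonal. Reading the off-diagonal entries as Dynkin edges (a single edge where a_ij = a_ji = -1; a double or triple edge where a_ij * a_ji = 2 or 3), the diagram is a chain of 6 nodes with a double edge at one end; the terminal node there is the unique long simple root (C_6). One simple-root ordering that puts it in standard form is (alpha_2, alpha_4, alpha_3, alpha_5, alpha_6, alpha_1). So the algebra is type C_6, i.e. sp(12).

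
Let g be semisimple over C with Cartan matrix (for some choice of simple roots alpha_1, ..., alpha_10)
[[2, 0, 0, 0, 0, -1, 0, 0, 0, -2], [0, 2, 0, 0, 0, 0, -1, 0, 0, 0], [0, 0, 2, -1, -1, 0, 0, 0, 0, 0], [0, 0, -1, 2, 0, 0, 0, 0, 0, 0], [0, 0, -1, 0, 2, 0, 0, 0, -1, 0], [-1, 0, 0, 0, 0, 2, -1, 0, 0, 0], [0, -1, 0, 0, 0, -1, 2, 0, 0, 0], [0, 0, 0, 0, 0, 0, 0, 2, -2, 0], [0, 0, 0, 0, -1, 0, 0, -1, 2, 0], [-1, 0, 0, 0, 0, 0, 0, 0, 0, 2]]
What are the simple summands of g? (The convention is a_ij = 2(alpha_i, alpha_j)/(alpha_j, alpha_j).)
The diagram associated to this matrix has two connected components: the simple roots {alpha_1, alpha_2, alpha_6, alpha_7, alpha_10} form a chain of 5 nodes with a double edge at one end; the terminal node there is the unique short simple root (B_5), and {alpha_3, alpha_4, alpha_5, alpha_8, alpha_9} form a chain of 5 nodes with a double edge at one end; the terminal node there is the unique long simple root (C_5). A semisimple Lie algebra decomposes uniquely as the direct sum of simple ideals, one per connected component of its Dynkin diagram, so g ≅ B_5 ⊕ C_5 (dimension 55 + 55 = 110).

B_5 (so(11)) ⊕ C_5 (sp(10))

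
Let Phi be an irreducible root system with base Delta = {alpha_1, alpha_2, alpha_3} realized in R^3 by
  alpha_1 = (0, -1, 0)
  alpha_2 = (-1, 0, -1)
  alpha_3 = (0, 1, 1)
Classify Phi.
Compute the Cartan integers a_ij = 2(alpha_i, alpha_j)/(alpha_j, alpha_j); the resulting 3x3 Cartan matrix is
[[2, 0, -1], [0, 2, -1], [-2, -1, 2]].
The roots have two lengths (squared-length ratio 2:1); the short ones are alpha_{1}. The associated Dynkin diagram is a chain of 3 nodes with a double edge at one end; the terminal node there is the unique short simple root (B_3), so the type is B_3 (the algebra so(7)).

B_3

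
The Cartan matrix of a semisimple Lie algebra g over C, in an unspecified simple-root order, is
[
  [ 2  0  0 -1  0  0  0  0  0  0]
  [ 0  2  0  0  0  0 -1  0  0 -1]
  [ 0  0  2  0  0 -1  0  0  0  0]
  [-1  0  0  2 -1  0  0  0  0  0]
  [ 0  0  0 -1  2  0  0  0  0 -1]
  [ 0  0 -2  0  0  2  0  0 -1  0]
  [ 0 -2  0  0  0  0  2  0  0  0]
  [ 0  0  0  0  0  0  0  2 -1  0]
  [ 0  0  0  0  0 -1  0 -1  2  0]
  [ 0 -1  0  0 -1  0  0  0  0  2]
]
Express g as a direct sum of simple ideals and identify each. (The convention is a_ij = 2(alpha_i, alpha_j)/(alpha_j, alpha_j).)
B_4 + C_6

The diagram associated to this matrix has two connected components: the simple roots {alpha_3, alpha_6, alpha_8, alpha_9} form a chain of 4 nodes with a double edge at one end; the terminal node there is the unique short simple root (B_4), and {alpha_1, alpha_2, alpha_4, alpha_5, alpha_7, alpha_10} form a chain of 6 nodes with a double edge at one end; the terminal node there is the unique long simple root (C_6). A semisimple Lie algebra decomposes uniquely as the direct sum of simple ideals, one per connected component of its Dynkin diagram, so g ≅ B_4 ⊕ C_6 (dimension 36 + 78 = 114).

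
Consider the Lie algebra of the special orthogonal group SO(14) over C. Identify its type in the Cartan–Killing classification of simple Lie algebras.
This is so(14) with 14 even, which has dimension 14(14-1)/2 = 91 and rank 14/2 = 7. In the classification of classical Lie algebras, the orthogonal algebra so(2n) in an even number of variables has type D_n; here n = 7, so the Dynkin diagram is a chain of 5 nodes with a fork of two nodes at one end (D_7). Hence the type is D_7.

D_7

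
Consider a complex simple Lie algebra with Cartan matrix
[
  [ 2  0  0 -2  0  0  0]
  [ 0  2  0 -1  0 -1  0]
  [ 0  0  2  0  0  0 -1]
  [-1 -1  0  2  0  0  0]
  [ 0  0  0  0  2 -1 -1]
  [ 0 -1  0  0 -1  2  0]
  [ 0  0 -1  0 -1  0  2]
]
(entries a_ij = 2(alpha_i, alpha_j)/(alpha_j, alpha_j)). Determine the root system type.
The matrix has rank 7 with 2's on the diagonal. Reading the off-diagonal entries as Dynkin edges (a single edge where a_ij = a_ji = -1; a double or triple edge where a_ij * a_ji = 2 or 3), the diagram is a chain of 7 nodes with a double edge at one end; the terminal node there is the unique long simple root (C_7). One simple-root ordering that puts it in standard form is (alpha_3, alpha_7, alpha_5, alpha_6, alpha_2, alpha_4, alpha_1). So the algebra is type C_7, i.e. sp(14).

C7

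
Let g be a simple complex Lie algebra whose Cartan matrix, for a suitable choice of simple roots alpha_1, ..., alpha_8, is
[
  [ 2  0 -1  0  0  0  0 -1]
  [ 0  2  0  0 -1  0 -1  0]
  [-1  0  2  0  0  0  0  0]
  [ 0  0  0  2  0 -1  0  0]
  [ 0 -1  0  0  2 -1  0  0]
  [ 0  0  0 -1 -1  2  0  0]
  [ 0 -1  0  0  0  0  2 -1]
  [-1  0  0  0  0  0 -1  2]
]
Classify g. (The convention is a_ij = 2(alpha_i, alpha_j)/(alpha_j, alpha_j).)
type A_8

The matrix has rank 8 with 2's on the diagonal. Reading the off-diagonal entries as Dynkin edges (a single edge where a_ij = a_ji = -1; a double or triple edge where a_ij * a_ji = 2 or 3), the diagram is a chain of 8 nodes with single edges (A_8). One simple-root ordering that puts it in standard form is (alpha_4, alpha_6, alpha_5, alpha_2, alpha_7, alpha_8, alpha_1, alpha_3). So the algebra is type A_8, i.e. sl(9).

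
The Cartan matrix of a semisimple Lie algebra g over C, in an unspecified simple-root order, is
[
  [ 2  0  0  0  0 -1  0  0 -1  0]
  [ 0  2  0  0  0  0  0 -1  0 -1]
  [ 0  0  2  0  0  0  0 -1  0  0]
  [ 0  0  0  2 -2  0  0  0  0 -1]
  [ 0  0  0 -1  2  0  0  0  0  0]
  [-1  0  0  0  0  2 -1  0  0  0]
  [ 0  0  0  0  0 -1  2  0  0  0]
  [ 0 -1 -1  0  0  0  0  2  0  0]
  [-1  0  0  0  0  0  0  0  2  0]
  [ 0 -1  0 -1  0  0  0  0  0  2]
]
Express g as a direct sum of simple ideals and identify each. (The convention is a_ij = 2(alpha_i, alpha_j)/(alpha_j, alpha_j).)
A_4 (sl(5)) ⊕ B_6 (so(13))

The diagram associated to this matrix has two connected components: the simple roots {alpha_1, alpha_6, alpha_7, alpha_9} form a chain of 4 nodes with single edges (A_4), and {alpha_2, alpha_3, alpha_4, alpha_5, alpha_8, alpha_10} form a chain of 6 nodes with a double edge at one end; the terminal node there is the unique short simple root (B_6). A semisimple Lie algebra decomposes uniquely as the direct sum of simple ideals, one per connected component of its Dynkin diagram, so g ≅ A_4 ⊕ B_6 (dimension 24 + 78 = 102).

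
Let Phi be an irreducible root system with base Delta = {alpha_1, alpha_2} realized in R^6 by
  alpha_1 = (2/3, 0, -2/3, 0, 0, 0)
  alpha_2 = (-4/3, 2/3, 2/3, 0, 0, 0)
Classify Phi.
G2

Compute the Cartan integers a_ij = 2(alpha_i, alpha_j)/(alpha_j, alpha_j); the resulting 2x2 Cartan matrix is
[[2, -1], [-3, 2]].
The roots have two lengths (squared-length ratio 3:1); the short ones are alpha_{1}. The associated Dynkin diagram is two nodes joined by a triple edge (G_2), so the type is G_2.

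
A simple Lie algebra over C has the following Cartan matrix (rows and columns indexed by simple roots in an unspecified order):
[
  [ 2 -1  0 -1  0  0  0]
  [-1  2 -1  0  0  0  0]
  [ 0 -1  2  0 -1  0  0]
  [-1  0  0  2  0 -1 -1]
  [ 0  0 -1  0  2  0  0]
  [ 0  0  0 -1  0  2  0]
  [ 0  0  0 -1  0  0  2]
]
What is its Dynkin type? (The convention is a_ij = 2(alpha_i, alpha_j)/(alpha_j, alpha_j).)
D_7

The matrix has rank 7 with 2's on the diagonal. Reading the off-diagonal entries as Dynkin edges (a single edge where a_ij = a_ji = -1; a double or triple edge where a_ij * a_ji = 2 or 3), the diagram is a chain of 5 nodes with a fork of two nodes at one end (D_7). One simple-root ordering that puts it in standard form is (alpha_5, alpha_3, alpha_2, alpha_1, alpha_4, alpha_7, alpha_6). So the algebra is type D_7, i.e. so(14).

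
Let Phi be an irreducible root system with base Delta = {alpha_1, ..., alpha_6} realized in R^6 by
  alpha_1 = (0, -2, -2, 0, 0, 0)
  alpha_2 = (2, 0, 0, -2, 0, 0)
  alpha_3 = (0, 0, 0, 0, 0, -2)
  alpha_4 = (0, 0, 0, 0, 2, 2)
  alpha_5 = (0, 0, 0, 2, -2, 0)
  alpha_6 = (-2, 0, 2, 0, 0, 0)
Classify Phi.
B6

Compute the Cartan integers a_ij = 2(alpha_i, alpha_j)/(alpha_j, alpha_j); the resulting 6x6 Cartan matrix is
[[2, 0, 0, 0, 0, -1], [0, 2, 0, 0, -1, -1], [0, 0, 2, -1, 0, 0], [0, 0, -2, 2, -1, 0], [0, -1, 0, -1, 2, 0], [-1, -1, 0, 0, 0, 2]].
The roots have two lengths (squared-length ratio 2:1); the short ones are alpha_{3}. The associated Dynkin diagram is a chain of 6 nodes with a double edge at one end; the terminal node there is the unique short simple root (B_6), so the type is B_6 (the algebra so(13)).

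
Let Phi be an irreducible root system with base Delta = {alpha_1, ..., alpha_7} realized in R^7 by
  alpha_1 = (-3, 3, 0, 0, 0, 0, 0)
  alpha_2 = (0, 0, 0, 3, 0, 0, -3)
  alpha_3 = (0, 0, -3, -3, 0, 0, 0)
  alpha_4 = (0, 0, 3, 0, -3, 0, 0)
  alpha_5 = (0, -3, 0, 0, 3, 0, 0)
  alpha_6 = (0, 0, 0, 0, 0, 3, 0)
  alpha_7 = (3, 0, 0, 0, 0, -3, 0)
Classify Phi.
type B_7

Compute the Cartan integers a_ij = 2(alpha_i, alpha_j)/(alpha_j, alpha_j); the resulting 7x7 Cartan matrix is
[[2, 0, 0, 0, -1, 0, -1], [0, 2, -1, 0, 0, 0, 0], [0, -1, 2, -1, 0, 0, 0], [0, 0, -1, 2, -1, 0, 0], [-1, 0, 0, -1, 2, 0, 0], [0, 0, 0, 0, 0, 2, -1], [-1, 0, 0, 0, 0, -2, 2]].
The roots have two lengths (squared-length ratio 2:1); the short ones are alpha_{6}. The associated Dynkin diagram is a chain of 7 nodes with a double edge at one end; the terminal node there is the unique short simple root (B_7), so the type is B_7 (the algebra so(15)).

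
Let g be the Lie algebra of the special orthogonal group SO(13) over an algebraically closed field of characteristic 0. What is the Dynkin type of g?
This is so(13) with 13 odd, which has dimension 13(13-1)/2 = 78 and rank (13-1)/2 = 6. In the classification of classical Lie algebras, the orthogonal algebra so(2n+1) in an odd number of variables has type B_n; here n = 6, so the Dynkin diagram is a chain of 6 nodes with a double edge at one end; the terminal node there is the unique short simple root (B_6). Hence the type is B_6.

type B_6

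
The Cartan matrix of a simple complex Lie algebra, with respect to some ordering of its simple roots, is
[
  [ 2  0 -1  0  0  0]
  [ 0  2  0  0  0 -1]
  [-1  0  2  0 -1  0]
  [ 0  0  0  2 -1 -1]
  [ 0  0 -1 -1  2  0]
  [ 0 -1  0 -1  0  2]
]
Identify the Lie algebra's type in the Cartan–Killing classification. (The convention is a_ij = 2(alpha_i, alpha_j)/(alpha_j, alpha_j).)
A6

The matrix has rank 6 with 2's on the diagonal. Reading the off-diagonal entries as Dynkin edges (a single edge where a_ij = a_ji = -1; a double or triple edge where a_ij * a_ji = 2 or 3), the diagram is a chain of 6 nodes with single edges (A_6). One simple-root ordering that puts it in standard form is (alpha_1, alpha_3, alpha_5, alpha_4, alpha_6, alpha_2). So the algebra is type A_6, i.e. sl(7).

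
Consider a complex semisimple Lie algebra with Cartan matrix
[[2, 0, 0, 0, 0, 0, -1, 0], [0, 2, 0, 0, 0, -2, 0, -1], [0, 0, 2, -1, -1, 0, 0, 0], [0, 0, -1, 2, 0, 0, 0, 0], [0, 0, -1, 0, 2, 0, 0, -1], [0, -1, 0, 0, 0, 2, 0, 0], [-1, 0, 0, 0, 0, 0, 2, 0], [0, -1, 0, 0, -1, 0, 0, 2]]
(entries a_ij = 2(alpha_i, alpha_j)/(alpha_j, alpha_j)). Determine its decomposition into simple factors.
A2 ⊕ B6

The diagram associated to this matrix has two connected components: the simple roots {alpha_1, alpha_7} form a chain of 2 nodes with single edges (A_2), and {alpha_2, alpha_3, alpha_4, alpha_5, alpha_6, alpha_8} form a chain of 6 nodes with a double edge at one end; the terminal node there is the unique short simple root (B_6). A semisimple Lie algebra decomposes uniquely as the direct sum of simple ideals, one per connected component of its Dynkin diagram, so g ≅ A_2 ⊕ B_6 (dimension 8 + 78 = 86).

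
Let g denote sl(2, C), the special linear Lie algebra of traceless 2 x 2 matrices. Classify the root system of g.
This is sl(2), which has dimension 2^2 - 1 = 3 and rank 2 - 1 = 1 (a Cartan subalgebra is the diagonal traceless matrices). In the classification of classical Lie algebras, the special linear algebra sl(n+1) has type A_n; here n = 1, so the Dynkin diagram is a chain of 1 nodes with single edges (A_1). Hence the type is A_1.

A1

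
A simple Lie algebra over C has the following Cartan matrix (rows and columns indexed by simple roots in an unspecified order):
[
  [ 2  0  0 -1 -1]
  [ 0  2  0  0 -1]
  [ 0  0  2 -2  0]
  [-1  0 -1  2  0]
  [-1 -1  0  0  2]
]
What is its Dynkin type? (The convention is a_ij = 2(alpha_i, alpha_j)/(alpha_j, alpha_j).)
The matrix has rank 5 with 2's on the diagonal. Reading the off-diagonal entries as Dynkin edges (a single edge where a_ij = a_ji = -1; a double or triple edge where a_ij * a_ji = 2 or 3), the diagram is a chain of 5 nodes with a double edge at one end; the terminal node there is the unique long simple root (C_5). One simple-root ordering that puts it in standard form is (alpha_2, alpha_5, alpha_1, alpha_4, alpha_3). So the algebra is type C_5, i.e. sp(10).

C_5 (sp(10))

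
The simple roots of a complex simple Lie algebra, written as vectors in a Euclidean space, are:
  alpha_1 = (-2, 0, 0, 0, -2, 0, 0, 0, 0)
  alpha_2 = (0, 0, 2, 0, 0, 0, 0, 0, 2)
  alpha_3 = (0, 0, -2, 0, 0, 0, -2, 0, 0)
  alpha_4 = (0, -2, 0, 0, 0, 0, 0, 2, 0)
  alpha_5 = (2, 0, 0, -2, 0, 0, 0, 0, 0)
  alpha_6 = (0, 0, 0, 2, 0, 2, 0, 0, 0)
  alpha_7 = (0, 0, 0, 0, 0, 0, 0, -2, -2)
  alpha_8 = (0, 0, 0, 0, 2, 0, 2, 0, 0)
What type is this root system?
Compute the Cartan integers a_ij = 2(alpha_i, alpha_j)/(alpha_j, alpha_j); the resulting 8x8 Cartan matrix is
[[2, 0, 0, 0, -1, 0, 0, -1], [0, 2, -1, 0, 0, 0, -1, 0], [0, -1, 2, 0, 0, 0, 0, -1], [0, 0, 0, 2, 0, 0, -1, 0], [-1, 0, 0, 0, 2, -1, 0, 0], [0, 0, 0, 0, -1, 2, 0, 0], [0, -1, 0, -1, 0, 0, 2, 0], [-1, 0, -1, 0, 0, 0, 0, 2]].
All simple roots have the same length, so the diagram is simply laced. The associated Dynkin diagram is a chain of 8 nodes with single edges (A_8), so the type is A_8 (the algebra sl(9)).

A8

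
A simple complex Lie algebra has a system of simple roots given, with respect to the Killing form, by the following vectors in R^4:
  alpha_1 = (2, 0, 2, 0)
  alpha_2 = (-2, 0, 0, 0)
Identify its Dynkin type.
Compute the Cartan integers a_ij = 2(alpha_i, alpha_j)/(alpha_j, alpha_j); the resulting 2x2 Cartan matrix is
[[2, -2], [-1, 2]].
The roots have two lengths (squared-length ratio 2:1); the short ones are alpha_{2}. The associated Dynkin diagram is a chain of 2 nodes with a double edge at one end; the terminal node there is the unique short simple root (B_2), so the type is B_2 (the algebra so(5)).

B2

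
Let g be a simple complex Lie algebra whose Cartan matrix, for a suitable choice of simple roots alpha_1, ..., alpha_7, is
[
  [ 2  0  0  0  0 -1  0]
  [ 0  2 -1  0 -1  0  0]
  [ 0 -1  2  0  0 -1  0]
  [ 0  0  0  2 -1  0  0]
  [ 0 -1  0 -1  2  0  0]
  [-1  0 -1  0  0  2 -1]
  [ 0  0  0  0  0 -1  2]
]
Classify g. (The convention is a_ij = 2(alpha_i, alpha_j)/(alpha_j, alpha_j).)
The matrix has rank 7 with 2's on the diagonal. Reading the off-diagonal entries as Dynkin edges (a single edge where a_ij = a_ji = -1; a double or triple edge where a_ij * a_ji = 2 or 3), the diagram is a chain of 5 nodes with a fork of two nodes at one end (D_7). One simple-root ordering that puts it in standard form is (alpha_4, alpha_5, alpha_2, alpha_3, alpha_6, alpha_7, alpha_1). So the algebra is type D_7, i.e. so(14).

type D_7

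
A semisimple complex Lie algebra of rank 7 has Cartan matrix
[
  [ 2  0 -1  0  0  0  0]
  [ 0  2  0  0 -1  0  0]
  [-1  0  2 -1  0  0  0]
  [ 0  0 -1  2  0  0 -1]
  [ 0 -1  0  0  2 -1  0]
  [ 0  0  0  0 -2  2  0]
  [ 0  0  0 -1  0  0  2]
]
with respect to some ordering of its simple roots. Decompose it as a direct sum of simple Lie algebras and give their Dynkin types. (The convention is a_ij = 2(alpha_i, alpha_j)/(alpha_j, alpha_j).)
The diagram associated to this matrix has two connected components: the simple roots {alpha_1, alpha_3, alpha_4, alpha_7} form a chain of 4 nodes with single edges (A_4), and {alpha_2, alpha_5, alpha_6} form a chain of 3 nodes with a double edge at one end; the terminal node there is the unique long simple root (C_3). A semisimple Lie algebra decomposes uniquely as the direct sum of simple ideals, one per connected component of its Dynkin diagram, so g ≅ A_4 ⊕ C_3 (dimension 24 + 21 = 45).

type A_4 + type C_3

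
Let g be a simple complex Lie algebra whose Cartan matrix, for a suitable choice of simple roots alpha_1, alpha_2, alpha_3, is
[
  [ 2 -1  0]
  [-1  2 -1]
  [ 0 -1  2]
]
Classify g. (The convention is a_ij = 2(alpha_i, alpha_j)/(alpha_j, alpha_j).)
A_3

The matrix has rank 3 with 2's on the diagonal. Reading the off-diagonal entries as Dynkin edges (a single edge where a_ij = a_ji = -1; a double or triple edge where a_ij * a_ji = 2 or 3), the diagram is a chain of 3 nodes with single edges (A_3). One simple-root ordering that puts it in standard form is (alpha_3, alpha_2, alpha_1). So the algebra is type A_3, i.e. sl(4).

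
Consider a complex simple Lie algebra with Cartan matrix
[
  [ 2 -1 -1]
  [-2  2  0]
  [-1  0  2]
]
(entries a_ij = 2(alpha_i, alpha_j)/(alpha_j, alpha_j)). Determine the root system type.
type C_3

The matrix has rank 3 with 2's on the diagonal. Reading the off-diagonal entries as Dynkin edges (a single edge where a_ij = a_ji = -1; a double or triple edge where a_ij * a_ji = 2 or 3), the diagram is a chain of 3 nodes with a double edge at one end; the terminal node there is the unique long simple root (C_3). One simple-root ordering that puts it in standard form is (alpha_3, alpha_1, alpha_2). So the algebra is type C_3, i.e. sp(6).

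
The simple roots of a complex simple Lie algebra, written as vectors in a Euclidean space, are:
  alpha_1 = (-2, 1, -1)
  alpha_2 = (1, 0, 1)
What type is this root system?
Compute the Cartan integers a_ij = 2(alpha_i, alpha_j)/(alpha_j, alpha_j); the resulting 2x2 Cartan matrix is
[[2, -3], [-1, 2]].
The roots have two lengths (squared-length ratio 3:1); the short ones are alpha_{2}. The associated Dynkin diagram is two nodes joined by a triple edge (G_2), so the type is G_2.

G_2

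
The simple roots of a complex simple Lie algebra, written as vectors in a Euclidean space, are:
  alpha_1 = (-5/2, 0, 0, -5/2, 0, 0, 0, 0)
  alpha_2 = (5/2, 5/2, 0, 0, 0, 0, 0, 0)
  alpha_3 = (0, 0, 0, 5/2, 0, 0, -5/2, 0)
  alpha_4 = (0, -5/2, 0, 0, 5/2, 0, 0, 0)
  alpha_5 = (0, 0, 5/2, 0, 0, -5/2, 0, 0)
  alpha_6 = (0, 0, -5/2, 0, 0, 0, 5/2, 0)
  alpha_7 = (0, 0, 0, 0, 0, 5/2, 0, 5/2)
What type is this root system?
A_7

Compute the Cartan integers a_ij = 2(alpha_i, alpha_j)/(alpha_j, alpha_j); the resulting 7x7 Cartan matrix is
[[2, -1, -1, 0, 0, 0, 0], [-1, 2, 0, -1, 0, 0, 0], [-1, 0, 2, 0, 0, -1, 0], [0, -1, 0, 2, 0, 0, 0], [0, 0, 0, 0, 2, -1, -1], [0, 0, -1, 0, -1, 2, 0], [0, 0, 0, 0, -1, 0, 2]].
All simple roots have the same length, so the diagram is simply laced. The associated Dynkin diagram is a chain of 7 nodes with single edges (A_7), so the type is A_7 (the algebra sl(8)).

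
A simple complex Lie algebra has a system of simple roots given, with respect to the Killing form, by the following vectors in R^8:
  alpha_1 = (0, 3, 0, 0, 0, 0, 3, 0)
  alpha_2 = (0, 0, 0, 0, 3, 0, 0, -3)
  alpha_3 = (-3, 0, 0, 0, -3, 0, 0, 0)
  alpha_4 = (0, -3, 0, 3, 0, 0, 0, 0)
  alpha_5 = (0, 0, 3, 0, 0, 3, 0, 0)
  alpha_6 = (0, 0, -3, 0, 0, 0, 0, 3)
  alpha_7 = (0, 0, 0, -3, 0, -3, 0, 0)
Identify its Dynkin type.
Compute the Cartan integers a_ij = 2(alpha_i, alpha_j)/(alpha_j, alpha_j); the resulting 7x7 Cartan matrix is
[[2, 0, 0, -1, 0, 0, 0], [0, 2, -1, 0, 0, -1, 0], [0, -1, 2, 0, 0, 0, 0], [-1, 0, 0, 2, 0, 0, -1], [0, 0, 0, 0, 2, -1, -1], [0, -1, 0, 0, -1, 2, 0], [0, 0, 0, -1, -1, 0, 2]].
All simple roots have the same length, so the diagram is simply laced. The associated Dynkin diagram is a chain of 7 nodes with single edges (A_7), so the type is A_7 (the algebra sl(8)).

A7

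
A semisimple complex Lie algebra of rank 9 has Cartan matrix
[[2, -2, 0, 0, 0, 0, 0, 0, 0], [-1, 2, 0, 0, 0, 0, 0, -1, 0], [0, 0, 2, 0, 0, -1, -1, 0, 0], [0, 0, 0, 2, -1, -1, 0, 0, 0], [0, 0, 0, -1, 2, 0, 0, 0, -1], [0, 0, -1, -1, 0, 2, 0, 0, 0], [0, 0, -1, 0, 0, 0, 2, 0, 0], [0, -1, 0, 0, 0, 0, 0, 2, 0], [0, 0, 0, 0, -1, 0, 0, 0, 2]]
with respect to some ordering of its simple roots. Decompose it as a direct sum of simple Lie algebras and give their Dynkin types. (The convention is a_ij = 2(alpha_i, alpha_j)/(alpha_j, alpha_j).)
A_6 ⊕ C_3

The diagram associated to this matrix has two connected components: the simple roots {alpha_3, alpha_4, alpha_5, alpha_6, alpha_7, alpha_9} form a chain of 6 nodes with single edges (A_6), and {alpha_1, alpha_2, alpha_8} form a chain of 3 nodes with a double edge at one end; the terminal node there is the unique long simple root (C_3). A semisimple Lie algebra decomposes uniquely as the direct sum of simple ideals, one per connected component of its Dynkin diagram, so g ≅ A_6 ⊕ C_3 (dimension 48 + 21 = 69).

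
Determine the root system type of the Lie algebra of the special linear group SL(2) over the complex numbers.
This is sl(2), which has dimension 2^2 - 1 = 3 and rank 2 - 1 = 1 (a Cartan subalgebra is the diagonal traceless matrices). In the classification of classical Lie algebras, the special linear algebra sl(n+1) has type A_n; here n = 1, so the Dynkin diagram is a chain of 1 nodes with single edges (A_1). Hence the type is A_1.

A_1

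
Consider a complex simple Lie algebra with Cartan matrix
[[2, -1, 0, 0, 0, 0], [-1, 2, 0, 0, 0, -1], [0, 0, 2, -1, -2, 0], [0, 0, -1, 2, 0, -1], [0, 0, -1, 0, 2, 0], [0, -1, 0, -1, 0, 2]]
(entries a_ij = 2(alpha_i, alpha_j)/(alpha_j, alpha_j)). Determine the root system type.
B_6 (so(13))

The matrix has rank 6 with 2's on the diagonal. Reading the off-diagonal entries as Dynkin edges (a single edge where a_ij = a_ji = -1; a double or triple edge where a_ij * a_ji = 2 or 3), the diagram is a chain of 6 nodes with a double edge at one end; the terminal node there is the unique short simple root (B_6). One simple-root ordering that puts it in standard form is (alpha_1, alpha_2, alpha_6, alpha_4, alpha_3, alpha_5). So the algebra is type B_6, i.e. so(13).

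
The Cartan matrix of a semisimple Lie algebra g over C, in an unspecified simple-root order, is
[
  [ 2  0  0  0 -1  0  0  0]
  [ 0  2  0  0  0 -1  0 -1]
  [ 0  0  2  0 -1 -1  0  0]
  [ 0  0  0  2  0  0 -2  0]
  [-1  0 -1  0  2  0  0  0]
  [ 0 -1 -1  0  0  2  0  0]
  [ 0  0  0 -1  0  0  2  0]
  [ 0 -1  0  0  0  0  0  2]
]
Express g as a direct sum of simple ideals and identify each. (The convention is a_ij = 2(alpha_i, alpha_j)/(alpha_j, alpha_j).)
The diagram associated to this matrix has two connected components: the simple roots {alpha_1, alpha_2, alpha_3, alpha_5, alpha_6, alpha_8} form a chain of 6 nodes with single edges (A_6), and {alpha_4, alpha_7} form a chain of 2 nodes with a double edge at one end; the terminal node there is the unique short simple root (B_2). A semisimple Lie algebra decomposes uniquely as the direct sum of simple ideals, one per connected component of its Dynkin diagram, so g ≅ A_6 ⊕ B_2 (dimension 48 + 10 = 58).

type A_6 ⊕ type B_2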